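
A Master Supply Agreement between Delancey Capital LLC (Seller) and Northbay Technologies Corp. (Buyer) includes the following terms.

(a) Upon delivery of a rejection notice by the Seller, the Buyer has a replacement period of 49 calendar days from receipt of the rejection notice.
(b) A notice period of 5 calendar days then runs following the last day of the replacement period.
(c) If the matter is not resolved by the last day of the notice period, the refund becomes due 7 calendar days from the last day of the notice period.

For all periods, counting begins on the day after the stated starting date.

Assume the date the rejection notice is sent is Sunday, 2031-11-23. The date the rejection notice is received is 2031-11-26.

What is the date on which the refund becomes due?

The last day of the replacement period: 2031-11-26 + 49 days = 2032-01-14.
Adding 5 calendar days to 2032-01-14 gives 2032-01-19, which is the last day of the notice period.
The date on which the refund becomes due: 7 calendar days after 2032-01-19 is 2032-01-26.

2032-01-26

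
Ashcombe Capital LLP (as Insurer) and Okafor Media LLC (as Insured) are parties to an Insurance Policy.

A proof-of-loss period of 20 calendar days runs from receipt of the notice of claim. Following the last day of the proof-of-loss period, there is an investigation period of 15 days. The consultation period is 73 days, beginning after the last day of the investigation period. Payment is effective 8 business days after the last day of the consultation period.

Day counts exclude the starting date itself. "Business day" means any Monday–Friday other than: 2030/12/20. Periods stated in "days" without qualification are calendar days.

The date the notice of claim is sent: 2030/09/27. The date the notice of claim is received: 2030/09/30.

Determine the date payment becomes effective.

Adding 20 calendar days to 2030/09/30 gives 2030/10/20, which is the last day of the proof-of-loss period.
The last day of the investigation period: 15 calendar days after 2030/10/20 is 2030/11/04.
The last day of the consultation period: 73 calendar days after 2030/11/04 is 2031/01/16.
The date payment becomes effective: counting 8 business days from Thursday, 2031/01/16 (Jan 17, Jan 20, Jan 21, Jan 22, Jan 23, Jan 24, Jan 27, Jan 28, skipping weekends) reaches Tuesday, 2031/01/28.

2031/01/28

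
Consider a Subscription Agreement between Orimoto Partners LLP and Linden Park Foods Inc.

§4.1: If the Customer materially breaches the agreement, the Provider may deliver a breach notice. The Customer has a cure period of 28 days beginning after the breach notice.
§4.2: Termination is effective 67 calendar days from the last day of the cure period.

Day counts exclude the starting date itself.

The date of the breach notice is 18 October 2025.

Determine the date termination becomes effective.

Adding 28 calendar days to 18 October 2025 gives 15 November 2025, which is the last day of the cure period.
The date termination becomes effective: 67 calendar days after 15 November 2025 is 21 January 2026.

21 January 2026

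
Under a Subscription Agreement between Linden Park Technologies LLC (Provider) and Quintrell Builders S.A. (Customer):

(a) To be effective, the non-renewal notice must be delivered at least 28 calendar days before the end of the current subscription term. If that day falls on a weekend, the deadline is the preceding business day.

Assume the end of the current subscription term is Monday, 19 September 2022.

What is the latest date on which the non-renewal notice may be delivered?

22 August 2022

19 September 2022 minus 28 days is 22 August 2022. That is a Monday, so no adjustment is needed.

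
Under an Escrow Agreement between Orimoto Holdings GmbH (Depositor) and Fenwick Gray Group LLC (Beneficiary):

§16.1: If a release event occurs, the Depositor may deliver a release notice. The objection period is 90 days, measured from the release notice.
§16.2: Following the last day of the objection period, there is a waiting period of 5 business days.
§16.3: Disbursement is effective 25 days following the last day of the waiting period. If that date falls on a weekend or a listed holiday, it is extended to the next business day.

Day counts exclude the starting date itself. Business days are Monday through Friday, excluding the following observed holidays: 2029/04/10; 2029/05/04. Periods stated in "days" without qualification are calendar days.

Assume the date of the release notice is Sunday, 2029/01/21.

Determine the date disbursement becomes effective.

2029/05/22

The last day of the objection period: 2029/01/21 + 90 days = 2029/04/21.
From Saturday, 2029/04/21, 5 business days (Apr 23, Apr 24, Apr 25, Apr 26, Apr 27, skipping weekends) brings us to Friday, 2029/04/27, which is the last day of the waiting period.
The date disbursement becomes effective: 25 calendar days after 2029/04/27 is 2029/05/22. 2029/05/22 is a Tuesday and is not a listed holiday, so no roll-forward applies.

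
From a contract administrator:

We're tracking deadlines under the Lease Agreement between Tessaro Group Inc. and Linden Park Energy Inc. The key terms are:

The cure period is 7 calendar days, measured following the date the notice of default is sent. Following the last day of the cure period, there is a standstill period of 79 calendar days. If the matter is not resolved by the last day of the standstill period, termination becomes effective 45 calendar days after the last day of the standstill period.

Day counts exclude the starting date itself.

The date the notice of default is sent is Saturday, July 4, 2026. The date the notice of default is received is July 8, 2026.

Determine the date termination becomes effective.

The last day of the cure period: 7 calendar days after July 4, 2026 is July 11, 2026.
The last day of the standstill period: 79 calendar days after July 11, 2026 is September 28, 2026.
Adding 45 calendar days to September 28, 2026 gives November 12, 2026, which is the date termination becomes effective.

November 12, 2026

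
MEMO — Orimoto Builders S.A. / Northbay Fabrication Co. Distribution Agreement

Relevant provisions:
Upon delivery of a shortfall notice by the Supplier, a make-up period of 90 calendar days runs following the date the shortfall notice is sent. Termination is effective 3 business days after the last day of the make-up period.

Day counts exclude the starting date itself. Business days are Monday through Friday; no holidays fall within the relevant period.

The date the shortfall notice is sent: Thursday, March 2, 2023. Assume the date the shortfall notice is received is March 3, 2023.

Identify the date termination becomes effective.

June 5, 2023

Adding 90 calendar days to March 2, 2023 gives May 31, 2023, which is the last day of the make-up period.
From Wednesday, May 31, 2023, 3 business days (Jun 1, Jun 2, Jun 5, skipping weekends) brings us to Monday, June 5, 2023, which is the date termination becomes effective.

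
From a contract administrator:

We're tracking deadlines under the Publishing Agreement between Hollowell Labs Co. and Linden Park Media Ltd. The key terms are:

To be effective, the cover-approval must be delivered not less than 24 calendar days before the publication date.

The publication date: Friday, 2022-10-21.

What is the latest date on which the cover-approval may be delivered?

2022-09-27

2022-10-21 minus 24 days is 2022-09-27.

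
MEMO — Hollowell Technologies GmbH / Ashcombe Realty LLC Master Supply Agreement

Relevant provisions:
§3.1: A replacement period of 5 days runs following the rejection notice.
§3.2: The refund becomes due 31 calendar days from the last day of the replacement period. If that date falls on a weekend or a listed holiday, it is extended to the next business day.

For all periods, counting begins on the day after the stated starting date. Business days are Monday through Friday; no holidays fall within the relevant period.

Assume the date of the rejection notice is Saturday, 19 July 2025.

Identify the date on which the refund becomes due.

25 August 2025

The last day of the replacement period: 19 July 2025 + 5 days = 24 July 2025.
The date on which the refund becomes due: 31 calendar days after 24 July 2025 is 24 August 2025. That falls on a Sunday, so it rolls to the next business day, Monday, 25 August 2025.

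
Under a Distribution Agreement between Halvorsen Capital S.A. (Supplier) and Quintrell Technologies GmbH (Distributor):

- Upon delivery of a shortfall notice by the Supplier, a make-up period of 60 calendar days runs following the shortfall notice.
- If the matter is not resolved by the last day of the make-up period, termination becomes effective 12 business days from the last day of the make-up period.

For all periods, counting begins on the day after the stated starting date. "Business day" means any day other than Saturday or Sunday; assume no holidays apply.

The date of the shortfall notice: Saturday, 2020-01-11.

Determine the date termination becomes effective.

2020-03-27

Adding 60 calendar days to 2020-01-11 gives 2020-03-11, which is the last day of the make-up period.
From Wednesday, 2020-03-11, 12 business days (Mar 12, Mar 13, Mar 16, Mar 17, …, Mar 25, Mar 26, Mar 27, skipping weekends) brings us to Friday, 2020-03-27, which is the date termination becomes effective.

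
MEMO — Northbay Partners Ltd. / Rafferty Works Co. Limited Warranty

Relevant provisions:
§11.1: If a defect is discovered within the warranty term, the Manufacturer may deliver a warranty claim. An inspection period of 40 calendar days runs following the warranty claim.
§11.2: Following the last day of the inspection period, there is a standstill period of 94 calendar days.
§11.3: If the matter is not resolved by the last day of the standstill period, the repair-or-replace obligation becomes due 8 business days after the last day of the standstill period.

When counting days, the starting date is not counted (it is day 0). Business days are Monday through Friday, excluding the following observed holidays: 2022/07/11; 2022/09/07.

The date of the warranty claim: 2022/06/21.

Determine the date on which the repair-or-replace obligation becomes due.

The last day of the inspection period: 2022/06/21 + 40 days = 2022/07/31.
The last day of the standstill period: 94 calendar days after 2022/07/31 is 2022/11/02.
From Wednesday, 2022/11/02, 8 business days (Nov 3, Nov 4, Nov 7, Nov 8, Nov 9, Nov 10, Nov 11, Nov 14, skipping weekends) brings us to Monday, 2022/11/14, which is the date on which the repair-or-replace obligation becomes due.

2022/11/14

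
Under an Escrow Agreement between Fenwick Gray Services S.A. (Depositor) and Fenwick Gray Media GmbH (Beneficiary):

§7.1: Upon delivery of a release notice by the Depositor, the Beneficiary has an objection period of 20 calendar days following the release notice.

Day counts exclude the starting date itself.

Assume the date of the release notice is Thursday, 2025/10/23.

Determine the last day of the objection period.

2025/11/12

The last day of the objection period: 20 calendar days after 2025/10/23 is 2025/11/12.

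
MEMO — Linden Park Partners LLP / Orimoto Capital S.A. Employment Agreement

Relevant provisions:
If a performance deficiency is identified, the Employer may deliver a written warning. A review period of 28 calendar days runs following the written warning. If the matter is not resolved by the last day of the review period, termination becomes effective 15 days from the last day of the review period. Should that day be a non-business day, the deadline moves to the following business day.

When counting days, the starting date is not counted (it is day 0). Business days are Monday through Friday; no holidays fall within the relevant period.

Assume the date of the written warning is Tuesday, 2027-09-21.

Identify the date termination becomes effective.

The last day of the review period: 28 calendar days after 2027-09-21 is 2027-10-19.
The date termination becomes effective: 2027-10-19 + 15 days = 2027-11-03. 2027-11-03 is a Wednesday, so no roll-forward applies.

2027-11-03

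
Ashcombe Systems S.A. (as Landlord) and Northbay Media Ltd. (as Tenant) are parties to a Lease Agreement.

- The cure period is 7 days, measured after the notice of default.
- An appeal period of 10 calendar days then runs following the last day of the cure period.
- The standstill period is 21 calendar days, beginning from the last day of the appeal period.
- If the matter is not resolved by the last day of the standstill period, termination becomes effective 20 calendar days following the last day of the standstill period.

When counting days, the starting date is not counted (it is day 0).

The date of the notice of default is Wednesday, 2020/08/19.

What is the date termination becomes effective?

2020/10/16

The last day of the cure period: 7 calendar days after 2020/08/19 is 2020/08/26.
The last day of the appeal period: 10 calendar days after 2020/08/26 is 2020/09/05.
The last day of the standstill period: 2020/09/05 + 21 days = 2020/09/26.
The date termination becomes effective: 20 calendar days after 2020/09/26 is 2020/10/16.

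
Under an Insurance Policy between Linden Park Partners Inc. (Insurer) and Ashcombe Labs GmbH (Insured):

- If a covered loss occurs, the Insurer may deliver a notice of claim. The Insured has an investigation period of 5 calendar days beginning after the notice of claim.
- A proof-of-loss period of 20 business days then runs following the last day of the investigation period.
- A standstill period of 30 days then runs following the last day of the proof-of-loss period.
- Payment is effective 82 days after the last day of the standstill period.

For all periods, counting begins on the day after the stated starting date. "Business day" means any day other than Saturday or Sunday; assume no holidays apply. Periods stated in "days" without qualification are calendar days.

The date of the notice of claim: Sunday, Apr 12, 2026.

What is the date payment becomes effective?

Sep 4, 2026

The last day of the investigation period: 5 calendar days after Apr 12, 2026 is Apr 17, 2026.
From Friday, Apr 17, 2026, 20 business days (Apr 20, Apr 21, Apr 22, Apr 23, …, May 13, May 14, May 15, skipping weekends) brings us to Friday, May 15, 2026, which is the last day of the proof-of-loss period.
The last day of the standstill period: 30 calendar days after May 15, 2026 is Jun 14, 2026.
The date payment becomes effective: 82 calendar days after Jun 14, 2026 is Sep 4, 2026.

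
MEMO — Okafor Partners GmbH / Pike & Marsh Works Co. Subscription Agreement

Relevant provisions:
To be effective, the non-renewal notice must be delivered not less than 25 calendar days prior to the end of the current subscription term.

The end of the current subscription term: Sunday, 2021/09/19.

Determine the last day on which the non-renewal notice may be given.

2021/08/25

2021/09/19 minus 25 days is 2021/08/25.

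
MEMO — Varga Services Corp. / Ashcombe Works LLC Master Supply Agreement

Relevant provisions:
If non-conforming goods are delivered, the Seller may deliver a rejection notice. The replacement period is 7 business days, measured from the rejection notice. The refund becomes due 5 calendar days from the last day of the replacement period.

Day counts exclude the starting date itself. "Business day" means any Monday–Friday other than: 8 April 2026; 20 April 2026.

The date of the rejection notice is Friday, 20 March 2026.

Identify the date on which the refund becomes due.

The last day of the replacement period: 7 business days after Friday, 20 March 2026, skipping weekends — Mar 23, Mar 24, Mar 25, Mar 26, Mar 27, Mar 30, Mar 31 — lands on Tuesday, 31 March 2026.
Adding 5 calendar days to 31 March 2026 gives 5 April 2026, which is the date on which the refund becomes due.

5 April 2026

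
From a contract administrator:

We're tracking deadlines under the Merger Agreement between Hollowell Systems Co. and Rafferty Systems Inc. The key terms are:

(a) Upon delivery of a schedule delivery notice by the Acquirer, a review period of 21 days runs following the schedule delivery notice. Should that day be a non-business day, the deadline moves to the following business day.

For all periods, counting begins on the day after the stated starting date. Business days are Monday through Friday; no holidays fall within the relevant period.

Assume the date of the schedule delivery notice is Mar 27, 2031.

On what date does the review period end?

The last day of the review period: 21 calendar days after Mar 27, 2031 is Apr 17, 2031. Apr 17, 2031 is a Thursday, so no roll-forward applies.

Apr 17, 2031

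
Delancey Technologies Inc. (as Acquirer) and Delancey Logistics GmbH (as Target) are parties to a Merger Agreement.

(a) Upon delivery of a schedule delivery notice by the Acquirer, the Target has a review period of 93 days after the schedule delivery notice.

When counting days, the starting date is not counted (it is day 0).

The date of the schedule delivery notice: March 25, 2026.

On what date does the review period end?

The last day of the review period: 93 calendar days after March 25, 2026 is June 26, 2026.

June 26, 2026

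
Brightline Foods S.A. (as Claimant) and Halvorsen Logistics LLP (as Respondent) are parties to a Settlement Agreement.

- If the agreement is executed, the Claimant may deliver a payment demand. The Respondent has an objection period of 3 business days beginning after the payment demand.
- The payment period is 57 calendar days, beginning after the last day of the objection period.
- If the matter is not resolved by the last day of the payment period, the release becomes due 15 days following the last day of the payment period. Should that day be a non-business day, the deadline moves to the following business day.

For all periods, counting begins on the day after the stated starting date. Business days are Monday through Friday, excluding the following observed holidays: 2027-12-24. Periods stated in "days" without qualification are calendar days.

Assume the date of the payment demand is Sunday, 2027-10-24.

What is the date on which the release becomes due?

The last day of the objection period: counting 3 business days from Sunday, 2027-10-24 (Oct 25, Oct 26, Oct 27, skipping weekends) reaches Wednesday, 2027-10-27.
The last day of the payment period: 57 calendar days after 2027-10-27 is 2027-12-23.
Adding 15 calendar days to 2027-12-23 gives 2028-01-07, which is the date on which the release becomes due. 2028-01-07 is a Friday and is not a listed holiday, so no roll-forward applies.

2028-01-07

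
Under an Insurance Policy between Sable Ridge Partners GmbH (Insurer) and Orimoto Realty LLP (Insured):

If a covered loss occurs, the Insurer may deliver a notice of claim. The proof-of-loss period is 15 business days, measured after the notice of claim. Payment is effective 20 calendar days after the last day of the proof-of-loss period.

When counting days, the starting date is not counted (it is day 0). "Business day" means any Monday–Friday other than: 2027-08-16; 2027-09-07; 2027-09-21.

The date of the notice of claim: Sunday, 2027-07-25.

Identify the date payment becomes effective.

From Sunday, 2027-07-25, 15 business days (Jul 26, Jul 27, Jul 28, Jul 29, …, Aug 11, Aug 12, Aug 13, skipping weekends) brings us to Friday, 2027-08-13, which is the last day of the proof-of-loss period.
The date payment becomes effective: 2027-08-13 + 20 days = 2027-09-02.

2027-09-02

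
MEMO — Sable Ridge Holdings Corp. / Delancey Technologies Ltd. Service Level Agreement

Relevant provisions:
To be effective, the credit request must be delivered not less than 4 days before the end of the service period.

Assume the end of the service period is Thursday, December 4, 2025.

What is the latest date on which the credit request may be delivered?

December 4, 2025 minus 4 days is November 30, 2025.

November 30, 2025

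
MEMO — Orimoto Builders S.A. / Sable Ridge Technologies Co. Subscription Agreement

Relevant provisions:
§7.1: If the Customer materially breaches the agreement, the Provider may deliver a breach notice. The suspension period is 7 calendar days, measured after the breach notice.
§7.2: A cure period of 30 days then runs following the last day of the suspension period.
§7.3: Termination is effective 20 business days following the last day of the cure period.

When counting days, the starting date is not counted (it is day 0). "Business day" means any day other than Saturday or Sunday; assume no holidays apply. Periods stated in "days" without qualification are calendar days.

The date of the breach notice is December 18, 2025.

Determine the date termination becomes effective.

February 20, 2026

The last day of the suspension period: December 18, 2025 + 7 days = December 25, 2025.
Adding 30 calendar days to December 25, 2025 gives January 24, 2026, which is the last day of the cure period.
From Saturday, January 24, 2026, 20 business days (Jan 26, Jan 27, Jan 28, Jan 29, …, Feb 18, Feb 19, Feb 20, skipping weekends) brings us to Friday, February 20, 2026, which is the date termination becomes effective.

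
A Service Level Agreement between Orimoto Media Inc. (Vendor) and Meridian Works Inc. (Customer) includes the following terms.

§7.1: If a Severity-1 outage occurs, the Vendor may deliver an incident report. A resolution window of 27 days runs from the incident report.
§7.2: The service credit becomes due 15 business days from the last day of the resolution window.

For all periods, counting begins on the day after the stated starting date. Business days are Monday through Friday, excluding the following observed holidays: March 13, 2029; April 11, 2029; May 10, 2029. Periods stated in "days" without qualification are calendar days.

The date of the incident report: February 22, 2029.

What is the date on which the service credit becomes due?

April 12, 2029

Adding 27 calendar days to February 22, 2029 gives March 21, 2029, which is the last day of the resolution window.
The date on which the service credit becomes due: 15 business days after Wednesday, March 21, 2029, skipping weekends and the listed holiday on Apr 11 — Mar 22, Mar 23, Mar 26, Mar 27, …, Apr 9, Apr 10, Apr 12 — lands on Thursday, April 12, 2029.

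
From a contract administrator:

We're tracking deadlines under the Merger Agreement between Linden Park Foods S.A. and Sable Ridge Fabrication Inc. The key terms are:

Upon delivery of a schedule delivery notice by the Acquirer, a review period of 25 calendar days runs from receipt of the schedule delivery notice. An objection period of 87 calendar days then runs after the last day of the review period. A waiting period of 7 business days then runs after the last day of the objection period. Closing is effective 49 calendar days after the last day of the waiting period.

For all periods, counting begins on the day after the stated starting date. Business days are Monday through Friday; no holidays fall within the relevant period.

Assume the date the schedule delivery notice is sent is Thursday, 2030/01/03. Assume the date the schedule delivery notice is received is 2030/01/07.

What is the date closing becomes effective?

The last day of the review period: 2030/01/07 + 25 days = 2030/02/01.
The last day of the objection period: 87 calendar days after 2030/02/01 is 2030/04/29.
The last day of the waiting period: counting 7 business days from Monday, 2030/04/29 (Apr 30, May 1, May 2, May 3, May 6, May 7, May 8, skipping weekends) reaches Wednesday, 2030/05/08.
Adding 49 calendar days to 2030/05/08 gives 2030/06/26, which is the date closing becomes effective.

2030/06/26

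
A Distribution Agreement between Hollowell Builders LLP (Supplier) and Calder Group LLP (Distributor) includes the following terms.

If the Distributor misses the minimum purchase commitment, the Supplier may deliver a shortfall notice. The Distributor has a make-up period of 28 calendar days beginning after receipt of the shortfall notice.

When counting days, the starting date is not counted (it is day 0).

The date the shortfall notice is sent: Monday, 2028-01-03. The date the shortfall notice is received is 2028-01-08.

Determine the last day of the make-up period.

Adding 28 calendar days to 2028-01-08 gives 2028-02-05, which is the last day of the make-up period.

2028-02-05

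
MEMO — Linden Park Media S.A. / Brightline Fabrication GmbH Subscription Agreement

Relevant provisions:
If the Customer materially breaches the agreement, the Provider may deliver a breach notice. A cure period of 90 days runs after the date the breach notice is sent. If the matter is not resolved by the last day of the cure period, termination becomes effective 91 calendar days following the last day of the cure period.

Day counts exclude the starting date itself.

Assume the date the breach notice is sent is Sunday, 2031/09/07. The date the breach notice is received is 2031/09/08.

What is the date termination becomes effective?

2032/03/06

The last day of the cure period: 2031/09/07 + 90 days = 2031/12/06.
Adding 91 calendar days to 2031/12/06 gives 2032/03/06, which is the date termination becomes effective.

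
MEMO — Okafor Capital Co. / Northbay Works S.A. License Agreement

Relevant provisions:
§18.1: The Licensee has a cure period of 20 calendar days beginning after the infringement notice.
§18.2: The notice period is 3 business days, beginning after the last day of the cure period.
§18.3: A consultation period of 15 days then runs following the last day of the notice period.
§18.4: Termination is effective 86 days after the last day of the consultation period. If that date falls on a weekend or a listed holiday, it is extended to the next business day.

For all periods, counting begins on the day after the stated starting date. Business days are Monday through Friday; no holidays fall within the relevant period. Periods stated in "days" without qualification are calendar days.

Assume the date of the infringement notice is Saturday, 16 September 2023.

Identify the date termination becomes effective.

The last day of the cure period: 16 September 2023 + 20 days = 6 October 2023.
The last day of the notice period: counting 3 business days from Friday, 6 October 2023 (Oct 9, Oct 10, Oct 11, skipping weekends) reaches Wednesday, 11 October 2023.
Adding 15 calendar days to 11 October 2023 gives 26 October 2023, which is the last day of the consultation period.
Adding 86 calendar days to 26 October 2023 gives 20 January 2024, which is the date termination becomes effective. That falls on a Saturday, so it rolls to the next business day, Monday, 22 January 2024.

22 January 2024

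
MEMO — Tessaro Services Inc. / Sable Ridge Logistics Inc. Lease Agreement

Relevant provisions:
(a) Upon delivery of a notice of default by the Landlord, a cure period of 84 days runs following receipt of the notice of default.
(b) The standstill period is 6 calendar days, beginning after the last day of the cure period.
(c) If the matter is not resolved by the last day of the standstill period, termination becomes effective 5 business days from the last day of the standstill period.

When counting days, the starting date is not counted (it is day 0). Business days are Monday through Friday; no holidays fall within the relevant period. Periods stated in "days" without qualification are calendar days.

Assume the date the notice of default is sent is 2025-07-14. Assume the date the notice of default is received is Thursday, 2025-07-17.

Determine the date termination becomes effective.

The last day of the cure period: 2025-07-17 + 84 days = 2025-10-09.
Adding 6 calendar days to 2025-10-09 gives 2025-10-15, which is the last day of the standstill period.
The date termination becomes effective: counting 5 business days from Wednesday, 2025-10-15 (Oct 16, Oct 17, Oct 20, Oct 21, Oct 22, skipping weekends) reaches Wednesday, 2025-10-22.

2025-10-22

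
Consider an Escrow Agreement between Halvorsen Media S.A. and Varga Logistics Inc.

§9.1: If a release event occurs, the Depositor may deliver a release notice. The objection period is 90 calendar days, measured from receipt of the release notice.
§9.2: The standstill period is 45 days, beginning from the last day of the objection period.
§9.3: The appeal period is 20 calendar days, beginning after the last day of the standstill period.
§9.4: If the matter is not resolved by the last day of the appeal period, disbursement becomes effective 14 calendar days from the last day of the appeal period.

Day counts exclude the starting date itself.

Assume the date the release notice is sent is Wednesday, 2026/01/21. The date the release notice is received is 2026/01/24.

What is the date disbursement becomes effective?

The last day of the objection period: 90 calendar days after 2026/01/24 is 2026/04/24.
Adding 45 calendar days to 2026/04/24 gives 2026/06/08, which is the last day of the standstill period.
Adding 20 calendar days to 2026/06/08 gives 2026/06/28, which is the last day of the appeal period.
The date disbursement becomes effective: 14 calendar days after 2026/06/28 is 2026/07/12.

2026/07/12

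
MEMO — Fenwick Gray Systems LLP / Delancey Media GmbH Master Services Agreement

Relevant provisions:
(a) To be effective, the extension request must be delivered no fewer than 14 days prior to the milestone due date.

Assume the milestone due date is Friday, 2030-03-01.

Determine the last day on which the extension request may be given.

2030-02-15

2030-03-01 minus 14 days is 2030-02-15.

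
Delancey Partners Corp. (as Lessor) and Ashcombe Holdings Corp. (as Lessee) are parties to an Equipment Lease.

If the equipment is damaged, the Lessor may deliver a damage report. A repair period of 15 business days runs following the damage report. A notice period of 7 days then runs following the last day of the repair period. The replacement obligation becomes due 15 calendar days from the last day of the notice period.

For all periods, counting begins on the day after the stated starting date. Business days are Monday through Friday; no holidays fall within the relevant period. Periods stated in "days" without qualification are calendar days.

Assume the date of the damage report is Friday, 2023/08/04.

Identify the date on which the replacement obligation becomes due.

The last day of the repair period: counting 15 business days from Friday, 2023/08/04 (Aug 7, Aug 8, Aug 9, Aug 10, …, Aug 23, Aug 24, Aug 25, skipping weekends) reaches Friday, 2023/08/25.
The last day of the notice period: 2023/08/25 + 7 days = 2023/09/01.
The date on which the replacement obligation becomes due: 2023/09/01 + 15 days = 2023/09/16.

2023/09/16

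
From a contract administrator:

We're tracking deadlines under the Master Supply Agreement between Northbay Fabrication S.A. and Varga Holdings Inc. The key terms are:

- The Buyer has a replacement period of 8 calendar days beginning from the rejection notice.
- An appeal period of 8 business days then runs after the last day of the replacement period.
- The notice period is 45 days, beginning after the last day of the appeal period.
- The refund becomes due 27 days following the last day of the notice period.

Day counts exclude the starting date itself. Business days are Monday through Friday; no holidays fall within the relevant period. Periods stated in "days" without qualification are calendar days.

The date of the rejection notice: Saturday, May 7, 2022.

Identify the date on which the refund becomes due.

Aug 5, 2022

The last day of the replacement period: 8 calendar days after May 7, 2022 is May 15, 2022.
The last day of the appeal period: counting 8 business days from Sunday, May 15, 2022 (May 16, May 17, May 18, May 19, May 20, May 23, May 24, May 25, skipping weekends) reaches Wednesday, May 25, 2022.
The last day of the notice period: May 25, 2022 + 45 days = Jul 9, 2022.
The date on which the refund becomes due: Jul 9, 2022 + 27 days = Aug 5, 2022.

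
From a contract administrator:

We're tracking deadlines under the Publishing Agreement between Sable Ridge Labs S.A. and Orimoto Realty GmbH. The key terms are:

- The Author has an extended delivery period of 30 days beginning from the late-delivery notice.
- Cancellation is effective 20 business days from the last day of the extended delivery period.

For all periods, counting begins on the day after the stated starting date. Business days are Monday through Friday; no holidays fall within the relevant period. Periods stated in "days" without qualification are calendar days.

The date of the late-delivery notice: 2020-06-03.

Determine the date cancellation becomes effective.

The last day of the extended delivery period: 2020-06-03 + 30 days = 2020-07-03.
The date cancellation becomes effective: 20 business days after Friday, 2020-07-03, skipping weekends — Jul 6, Jul 7, Jul 8, Jul 9, …, Jul 29, Jul 30, Jul 31 — lands on Friday, 2020-07-31.

2020-07-31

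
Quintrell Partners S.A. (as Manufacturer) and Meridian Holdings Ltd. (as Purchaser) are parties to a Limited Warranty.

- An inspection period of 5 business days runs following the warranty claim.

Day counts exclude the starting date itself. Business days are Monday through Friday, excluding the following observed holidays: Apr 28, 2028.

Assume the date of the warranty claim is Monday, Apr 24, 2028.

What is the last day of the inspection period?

The last day of the inspection period: counting 5 business days from Monday, Apr 24, 2028 (Apr 25, Apr 26, Apr 27, May 1, May 2, skipping weekends and the listed holiday on Apr 28) reaches Tuesday, May 2, 2028.

May 2, 2028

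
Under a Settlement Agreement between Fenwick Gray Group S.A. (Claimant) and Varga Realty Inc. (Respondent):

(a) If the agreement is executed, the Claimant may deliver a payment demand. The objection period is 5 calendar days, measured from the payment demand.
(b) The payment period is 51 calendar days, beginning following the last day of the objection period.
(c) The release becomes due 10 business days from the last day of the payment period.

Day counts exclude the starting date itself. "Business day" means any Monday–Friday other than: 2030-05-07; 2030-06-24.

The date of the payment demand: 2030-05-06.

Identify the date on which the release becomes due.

2030-07-15

The last day of the objection period: 5 calendar days after 2030-05-06 is 2030-05-11.
The last day of the payment period: 2030-05-11 + 51 days = 2030-07-01.
The date on which the release becomes due: counting 10 business days from Monday, 2030-07-01 (Jul 2, Jul 3, Jul 4, Jul 5, Jul 8, Jul 9, Jul 10, Jul 11, Jul 12, Jul 15, skipping weekends) reaches Monday, 2030-07-15.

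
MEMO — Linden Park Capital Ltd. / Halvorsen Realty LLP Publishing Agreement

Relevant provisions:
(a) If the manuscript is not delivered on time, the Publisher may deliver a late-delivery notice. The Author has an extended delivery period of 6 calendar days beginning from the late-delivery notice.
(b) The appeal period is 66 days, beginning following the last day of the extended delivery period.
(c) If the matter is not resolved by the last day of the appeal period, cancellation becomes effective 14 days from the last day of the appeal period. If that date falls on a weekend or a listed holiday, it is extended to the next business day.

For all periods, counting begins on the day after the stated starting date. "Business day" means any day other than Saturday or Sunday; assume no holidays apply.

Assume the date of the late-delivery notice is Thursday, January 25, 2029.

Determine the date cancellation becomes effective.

The last day of the extended delivery period: January 25, 2029 + 6 days = January 31, 2029.
The last day of the appeal period: 66 calendar days after January 31, 2029 is April 7, 2029.
Adding 14 calendar days to April 7, 2029 gives April 21, 2029, which is the date cancellation becomes effective. That falls on a Saturday, so it rolls to the next business day, Monday, April 23, 2029.

April 23, 2029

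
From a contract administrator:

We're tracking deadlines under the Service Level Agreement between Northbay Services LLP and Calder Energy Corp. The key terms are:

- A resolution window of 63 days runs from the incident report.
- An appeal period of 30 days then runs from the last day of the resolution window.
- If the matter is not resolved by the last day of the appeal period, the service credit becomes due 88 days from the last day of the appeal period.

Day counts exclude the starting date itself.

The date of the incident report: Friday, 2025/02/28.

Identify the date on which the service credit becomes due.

The last day of the resolution window: 2025/02/28 + 63 days = 2025/05/02.
Adding 30 calendar days to 2025/05/02 gives 2025/06/01, which is the last day of the appeal period.
The date on which the service credit becomes due: 2025/06/01 + 88 days = 2025/08/28.

2025/08/28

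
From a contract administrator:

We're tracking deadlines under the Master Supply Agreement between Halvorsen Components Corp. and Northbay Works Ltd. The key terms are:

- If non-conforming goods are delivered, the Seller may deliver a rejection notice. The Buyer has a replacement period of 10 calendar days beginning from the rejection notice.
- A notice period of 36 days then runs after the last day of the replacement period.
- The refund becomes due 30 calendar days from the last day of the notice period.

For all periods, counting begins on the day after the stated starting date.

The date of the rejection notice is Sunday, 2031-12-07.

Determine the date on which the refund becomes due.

Adding 10 calendar days to 2031-12-07 gives 2031-12-17, which is the last day of the replacement period.
The last day of the notice period: 2031-12-17 + 36 days = 2032-01-22.
The date on which the refund becomes due: 30 calendar days after 2032-01-22 is 2032-02-21.

2032-02-21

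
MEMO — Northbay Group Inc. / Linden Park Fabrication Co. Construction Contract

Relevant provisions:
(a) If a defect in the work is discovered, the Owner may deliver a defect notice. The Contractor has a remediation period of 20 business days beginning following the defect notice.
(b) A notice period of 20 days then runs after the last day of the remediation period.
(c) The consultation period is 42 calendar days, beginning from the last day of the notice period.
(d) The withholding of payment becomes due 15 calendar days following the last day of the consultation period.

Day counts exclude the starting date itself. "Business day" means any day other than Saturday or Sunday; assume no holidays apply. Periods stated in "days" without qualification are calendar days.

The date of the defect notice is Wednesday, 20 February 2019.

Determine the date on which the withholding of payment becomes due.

The last day of the remediation period: counting 20 business days from Wednesday, 20 February 2019 (Feb 21, Feb 22, Feb 25, Feb 26, …, Mar 18, Mar 19, Mar 20, skipping weekends) reaches Wednesday, 20 March 2019.
The last day of the notice period: 20 calendar days after 20 March 2019 is 9 April 2019.
The last day of the consultation period: 42 calendar days after 9 April 2019 is 21 May 2019.
The date on which the withholding of payment becomes due: 15 calendar days after 21 May 2019 is 5 June 2019.

5 June 2019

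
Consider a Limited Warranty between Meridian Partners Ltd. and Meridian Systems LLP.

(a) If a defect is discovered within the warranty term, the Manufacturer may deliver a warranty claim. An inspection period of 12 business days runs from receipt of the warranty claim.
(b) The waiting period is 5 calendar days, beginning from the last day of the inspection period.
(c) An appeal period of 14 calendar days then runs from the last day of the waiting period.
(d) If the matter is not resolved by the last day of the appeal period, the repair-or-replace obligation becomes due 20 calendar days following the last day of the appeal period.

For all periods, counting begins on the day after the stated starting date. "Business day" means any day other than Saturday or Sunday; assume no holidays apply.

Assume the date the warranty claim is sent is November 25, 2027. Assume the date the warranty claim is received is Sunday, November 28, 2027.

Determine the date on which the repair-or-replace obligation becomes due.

January 22, 2028

From Sunday, November 28, 2027, 12 business days (Nov 29, Nov 30, Dec 1, Dec 2, …, Dec 10, Dec 13, Dec 14, skipping weekends) brings us to Tuesday, December 14, 2027, which is the last day of the inspection period.
The last day of the waiting period: 5 calendar days after December 14, 2027 is December 19, 2027.
The last day of the appeal period: December 19, 2027 + 14 days = January 2, 2028.
The date on which the repair-or-replace obligation becomes due: 20 calendar days after January 2, 2028 is January 22, 2028.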